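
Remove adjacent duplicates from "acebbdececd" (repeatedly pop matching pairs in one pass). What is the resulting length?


Input: acebbdececd
Stack-based adjacent duplicate removal:
  Read 'a': push. Stack: a
  Read 'c': push. Stack: ac
  Read 'e': push. Stack: ace
  Read 'b': push. Stack: aceb
  Read 'b': matches stack top 'b' => pop. Stack: ace
  Read 'd': push. Stack: aced
  Read 'e': push. Stack: acede
  Read 'c': push. Stack: acedec
  Read 'e': push. Stack: acedece
  Read 'c': push. Stack: acedecec
  Read 'd': push. Stack: acedececd
Final stack: "acedececd" (length 9)

9


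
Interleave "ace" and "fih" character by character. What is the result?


Interleaving "ace" and "fih":
  Position 0: 'a' from first, 'f' from second => "af"
  Position 1: 'c' from first, 'i' from second => "ci"
  Position 2: 'e' from first, 'h' from second => "eh"
Result: afcieh

afcieh


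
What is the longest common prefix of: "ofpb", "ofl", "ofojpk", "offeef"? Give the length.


Words: ofpb, ofl, ofojpk, offeef
  Position 0: all 'o' => match
  Position 1: all 'f' => match
  Position 2: ('p', 'l', 'o', 'f') => mismatch, stop
LCP = "of" (length 2)

2


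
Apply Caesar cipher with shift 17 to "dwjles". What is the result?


Caesar cipher: shift "dwjles" by 17
  'd' (pos 3) + 17 = pos 20 = 'u'
  'w' (pos 22) + 17 = pos 13 = 'n'
  'j' (pos 9) + 17 = pos 0 = 'a'
  'l' (pos 11) + 17 = pos 2 = 'c'
  'e' (pos 4) + 17 = pos 21 = 'v'
  's' (pos 18) + 17 = pos 9 = 'j'
Result: unacvj

unacvj


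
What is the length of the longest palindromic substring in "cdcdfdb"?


Input: "cdcdfdb"
Checking substrings for palindromes:
  [0:3] "cdc" (len 3) => palindrome
  [1:4] "dcd" (len 3) => palindrome
  [3:6] "dfd" (len 3) => palindrome
Longest palindromic substring: "cdc" with length 3

3


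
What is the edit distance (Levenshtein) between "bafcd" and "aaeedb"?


Computing edit distance: "bafcd" -> "aaeedb"
DP table:
           a    a    e    e    d    b
      0    1    2    3    4    5    6
  b   1    1    2    3    4    5    5
  a   2    1    1    2    3    4    5
  f   3    2    2    2    3    4    5
  c   4    3    3    3    3    4    5
  d   5    4    4    4    4    3    4
Edit distance = dp[5][6] = 4

4


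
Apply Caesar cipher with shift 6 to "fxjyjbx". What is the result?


Caesar cipher: shift "fxjyjbx" by 6
  'f' (pos 5) + 6 = pos 11 = 'l'
  'x' (pos 23) + 6 = pos 3 = 'd'
  'j' (pos 9) + 6 = pos 15 = 'p'
  'y' (pos 24) + 6 = pos 4 = 'e'
  'j' (pos 9) + 6 = pos 15 = 'p'
  'b' (pos 1) + 6 = pos 7 = 'h'
  'x' (pos 23) + 6 = pos 3 = 'd'
Result: ldpephd

ldpephd


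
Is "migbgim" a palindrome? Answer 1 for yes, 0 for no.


Input: migbgim
Reversed: migbgim
  Compare pos 0 ('m') with pos 6 ('m'): match
  Compare pos 1 ('i') with pos 5 ('i'): match
  Compare pos 2 ('g') with pos 4 ('g'): match
Result: palindrome

1


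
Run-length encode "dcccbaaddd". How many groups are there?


Input: dcccbaaddd
Scanning for consecutive runs:
  Group 1: 'd' x 1 (positions 0-0)
  Group 2: 'c' x 3 (positions 1-3)
  Group 3: 'b' x 1 (positions 4-4)
  Group 4: 'a' x 2 (positions 5-6)
  Group 5: 'd' x 3 (positions 7-9)
Total groups: 5

5


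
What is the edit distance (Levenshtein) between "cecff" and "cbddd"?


Computing edit distance: "cecff" -> "cbddd"
DP table:
           c    b    d    d    d
      0    1    2    3    4    5
  c   1    0    1    2    3    4
  e   2    1    1    2    3    4
  c   3    2    2    2    3    4
  f   4    3    3    3    3    4
  f   5    4    4    4    4    4
Edit distance = dp[5][5] = 4

4


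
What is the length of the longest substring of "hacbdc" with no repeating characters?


Input: "hacbdc"
Sliding window (track last position of each char):
  Position 0 ('h'): window [0,0] length 1 -- new best
  Position 1 ('a'): window [0,1] length 2 -- new best
  Position 2 ('c'): window [0,2] length 3 -- new best
  Position 3 ('b'): window [0,3] length 4 -- new best
  Position 4 ('d'): window [0,4] length 5 -- new best
  Position 5 ('c'): repeat (last at 2), move window start to 3
  Position 5 ('c'): window [3,5] length 3
Longest substring with no repeats: "hacbd" with length 5

5


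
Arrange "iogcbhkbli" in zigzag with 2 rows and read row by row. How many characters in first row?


Zigzag "iogcbhkbli" into 2 rows:
Placing characters:
  'i' => row 0
  'o' => row 1
  'g' => row 0
  'c' => row 1
  'b' => row 0
  'h' => row 1
  'k' => row 0
  'b' => row 1
  'l' => row 0
  'i' => row 1
Rows:
  Row 0: "igbkl"
  Row 1: "ochbi"
First row length: 5

5


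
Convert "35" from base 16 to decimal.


Input: "35" in base 16
Positional expansion:
  Digit '3' (value 3) x 16^1 = 48
  Digit '5' (value 5) x 16^0 = 5
Sum = 53

53


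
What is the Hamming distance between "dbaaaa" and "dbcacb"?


Comparing "dbaaaa" and "dbcacb" position by position:
  Position 0: 'd' vs 'd' => same
  Position 1: 'b' vs 'b' => same
  Position 2: 'a' vs 'c' => differ
  Position 3: 'a' vs 'a' => same
  Position 4: 'a' vs 'c' => differ
  Position 5: 'a' vs 'b' => differ
Total differences (Hamming distance): 3

3


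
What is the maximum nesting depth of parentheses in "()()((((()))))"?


Input: "()()((((()))))"
Tracking depth:
  Position 0 '(': depth becomes 1
  Position 1 ')': depth becomes 0
  Position 2 '(': depth becomes 1
  Position 3 ')': depth becomes 0
  Position 4 '(': depth becomes 1
  Position 5 '(': depth becomes 2
  Position 6 '(': depth becomes 3
  Position 7 '(': depth becomes 4
  Position 8 '(': depth becomes 5
  Position 9 ')': depth becomes 4
  Position 10 ')': depth becomes 3
  Position 11 ')': depth becomes 2
  Position 12 ')': depth becomes 1
  Position 13 ')': depth becomes 0
Maximum depth reached: 5

5


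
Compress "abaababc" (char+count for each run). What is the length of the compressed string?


Input: abaababc
Runs:
  'a' x 1 => "a1"
  'b' x 1 => "b1"
  'a' x 2 => "a2"
  'b' x 1 => "b1"
  'a' x 1 => "a1"
  'b' x 1 => "b1"
  'c' x 1 => "c1"
Compressed: "a1b1a2b1a1b1c1"
Compressed length: 14

14


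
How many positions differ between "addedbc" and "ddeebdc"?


Comparing "addedbc" and "ddeebdc" position by position:
  Position 0: 'a' vs 'd' => DIFFER
  Position 1: 'd' vs 'd' => same
  Position 2: 'd' vs 'e' => DIFFER
  Position 3: 'e' vs 'e' => same
  Position 4: 'd' vs 'b' => DIFFER
  Position 5: 'b' vs 'd' => DIFFER
  Position 6: 'c' vs 'c' => same
Positions that differ: 4

4


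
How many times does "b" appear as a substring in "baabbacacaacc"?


Searching for "b" in "baabbacacaacc"
Scanning each position:
  Position 0: "b" => MATCH
  Position 1: "a" => no
  Position 2: "a" => no
  Position 3: "b" => MATCH
  Position 4: "b" => MATCH
  Position 5: "a" => no
  Position 6: "c" => no
  Position 7: "a" => no
  Position 8: "c" => no
  Position 9: "a" => no
  Position 10: "a" => no
  Position 11: "c" => no
  Position 12: "c" => no
Total occurrences: 3

3


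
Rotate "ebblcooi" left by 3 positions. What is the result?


Input: "ebblcooi", rotate left by 3
First 3 characters: "ebb"
Remaining characters: "lcooi"
Concatenate remaining + first: "lcooi" + "ebb" = "lcooiebb"

lcooiebb


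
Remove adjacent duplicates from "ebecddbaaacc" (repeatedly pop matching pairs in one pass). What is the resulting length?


Input: ebecddbaaacc
Stack-based adjacent duplicate removal:
  Read 'e': push. Stack: e
  Read 'b': push. Stack: eb
  Read 'e': push. Stack: ebe
  Read 'c': push. Stack: ebec
  Read 'd': push. Stack: ebecd
  Read 'd': matches stack top 'd' => pop. Stack: ebec
  Read 'b': push. Stack: ebecb
  Read 'a': push. Stack: ebecba
  Read 'a': matches stack top 'a' => pop. Stack: ebecb
  Read 'a': push. Stack: ebecba
  Read 'c': push. Stack: ebecbac
  Read 'c': matches stack top 'c' => pop. Stack: ebecba
Final stack: "ebecba" (length 6)

6


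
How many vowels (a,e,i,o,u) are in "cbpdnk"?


Input: cbpdnk
Checking each character:
  'c' at position 0: consonant
  'b' at position 1: consonant
  'p' at position 2: consonant
  'd' at position 3: consonant
  'n' at position 4: consonant
  'k' at position 5: consonant
Total vowels: 0

0


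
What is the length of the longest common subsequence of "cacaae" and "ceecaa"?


LCS of "cacaae" and "ceecaa"
DP table:
           c    e    e    c    a    a
      0    0    0    0    0    0    0
  c   0    1    1    1    1    1    1
  a   0    1    1    1    1    2    2
  c   0    1    1    1    2    2    2
  a   0    1    1    1    2    3    3
  a   0    1    1    1    2    3    4
  e   0    1    2    2    2    3    4
LCS length = dp[6][6] = 4

4


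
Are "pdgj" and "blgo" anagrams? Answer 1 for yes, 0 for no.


Strings: "pdgj", "blgo"
Sorted first:  dgjp
Sorted second: bglo
Differ at position 0: 'd' vs 'b' => not anagrams

0


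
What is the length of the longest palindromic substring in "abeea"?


Input: "abeea"
Checking substrings for palindromes:
  [2:4] "ee" (len 2) => palindrome
Longest palindromic substring: "ee" with length 2

2


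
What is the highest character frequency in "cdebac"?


Input: cdebac
Character counts:
  'a': 1
  'b': 1
  'c': 2
  'd': 1
  'e': 1
Maximum frequency: 2

2


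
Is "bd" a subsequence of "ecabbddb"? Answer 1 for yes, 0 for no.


Check if "bd" is a subsequence of "ecabbddb"
Greedy scan:
  Position 0 ('e'): no match needed
  Position 1 ('c'): no match needed
  Position 2 ('a'): no match needed
  Position 3 ('b'): matches sub[0] = 'b'
  Position 4 ('b'): no match needed
  Position 5 ('d'): matches sub[1] = 'd'
  Position 6 ('d'): no match needed
  Position 7 ('b'): no match needed
All 2 characters matched => is a subsequence

1


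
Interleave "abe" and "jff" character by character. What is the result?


Interleaving "abe" and "jff":
  Position 0: 'a' from first, 'j' from second => "aj"
  Position 1: 'b' from first, 'f' from second => "bf"
  Position 2: 'e' from first, 'f' from second => "ef"
Result: ajbfef

ajbfef


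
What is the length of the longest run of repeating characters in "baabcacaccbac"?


Input: "baabcacaccbac"
Scanning for longest run:
  Position 1 ('a'): new char, reset run to 1
  Position 2 ('a'): continues run of 'a', length=2
  Position 3 ('b'): new char, reset run to 1
  Position 4 ('c'): new char, reset run to 1
  Position 5 ('a'): new char, reset run to 1
  Position 6 ('c'): new char, reset run to 1
  Position 7 ('a'): new char, reset run to 1
  Position 8 ('c'): new char, reset run to 1
  Position 9 ('c'): continues run of 'c', length=2
  Position 10 ('b'): new char, reset run to 1
  Position 11 ('a'): new char, reset run to 1
  Position 12 ('c'): new char, reset run to 1
Longest run: 'a' with length 2

2


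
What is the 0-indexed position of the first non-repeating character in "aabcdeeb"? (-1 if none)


Input: aabcdeeb
Character frequencies:
  'a': 2
  'b': 2
  'c': 1
  'd': 1
  'e': 2
Scanning left to right for freq == 1:
  Position 0 ('a'): freq=2, skip
  Position 1 ('a'): freq=2, skip
  Position 2 ('b'): freq=2, skip
  Position 3 ('c'): unique! => answer = 3

3


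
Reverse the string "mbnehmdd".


Input: mbnehmdd
Reading characters right to left:
  Position 7: 'd'
  Position 6: 'd'
  Position 5: 'm'
  Position 4: 'h'
  Position 3: 'e'
  Position 2: 'n'
  Position 1: 'b'
  Position 0: 'm'
Reversed: ddmhenbm

ddmhenbm


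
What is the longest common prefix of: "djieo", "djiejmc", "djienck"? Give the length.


Words: djieo, djiejmc, djienck
  Position 0: all 'd' => match
  Position 1: all 'j' => match
  Position 2: all 'i' => match
  Position 3: all 'e' => match
  Position 4: ('o', 'j', 'n') => mismatch, stop
LCP = "djie" (length 4)

4


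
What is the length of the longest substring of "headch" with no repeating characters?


Input: "headch"
Sliding window (track last position of each char):
  Position 0 ('h'): window [0,0] length 1 -- new best
  Position 1 ('e'): window [0,1] length 2 -- new best
  Position 2 ('a'): window [0,2] length 3 -- new best
  Position 3 ('d'): window [0,3] length 4 -- new best
  Position 4 ('c'): window [0,4] length 5 -- new best
  Position 5 ('h'): repeat (last at 0), move window start to 1
  Position 5 ('h'): window [1,5] length 5
Longest substring with no repeats: "headc" with length 5

5


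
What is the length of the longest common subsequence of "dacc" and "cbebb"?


LCS of "dacc" and "cbebb"
DP table:
           c    b    e    b    b
      0    0    0    0    0    0
  d   0    0    0    0    0    0
  a   0    0    0    0    0    0
  c   0    1    1    1    1    1
  c   0    1    1    1    1    1
LCS length = dp[4][5] = 1

1


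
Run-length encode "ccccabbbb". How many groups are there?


Input: ccccabbbb
Scanning for consecutive runs:
  Group 1: 'c' x 4 (positions 0-3)
  Group 2: 'a' x 1 (positions 4-4)
  Group 3: 'b' x 4 (positions 5-8)
Total groups: 3

3


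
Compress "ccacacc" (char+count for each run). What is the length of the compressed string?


Input: ccacacc
Runs:
  'c' x 2 => "c2"
  'a' x 1 => "a1"
  'c' x 1 => "c1"
  'a' x 1 => "a1"
  'c' x 2 => "c2"
Compressed: "c2a1c1a1c2"
Compressed length: 10

10


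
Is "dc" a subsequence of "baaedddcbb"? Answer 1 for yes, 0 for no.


Check if "dc" is a subsequence of "baaedddcbb"
Greedy scan:
  Position 0 ('b'): no match needed
  Position 1 ('a'): no match needed
  Position 2 ('a'): no match needed
  Position 3 ('e'): no match needed
  Position 4 ('d'): matches sub[0] = 'd'
  Position 5 ('d'): no match needed
  Position 6 ('d'): no match needed
  Position 7 ('c'): matches sub[1] = 'c'
  Position 8 ('b'): no match needed
  Position 9 ('b'): no match needed
All 2 characters matched => is a subsequence

1


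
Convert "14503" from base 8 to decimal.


Input: "14503" in base 8
Positional expansion:
  Digit '1' (value 1) x 8^4 = 4096
  Digit '4' (value 4) x 8^3 = 2048
  Digit '5' (value 5) x 8^2 = 320
  Digit '0' (value 0) x 8^1 = 0
  Digit '3' (value 3) x 8^0 = 3
Sum = 6467

6467


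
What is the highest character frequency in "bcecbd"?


Input: bcecbd
Character counts:
  'b': 2
  'c': 2
  'd': 1
  'e': 1
Maximum frequency: 2

2


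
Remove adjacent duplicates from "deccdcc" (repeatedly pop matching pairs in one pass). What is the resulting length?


Input: deccdcc
Stack-based adjacent duplicate removal:
  Read 'd': push. Stack: d
  Read 'e': push. Stack: de
  Read 'c': push. Stack: dec
  Read 'c': matches stack top 'c' => pop. Stack: de
  Read 'd': push. Stack: ded
  Read 'c': push. Stack: dedc
  Read 'c': matches stack top 'c' => pop. Stack: ded
Final stack: "ded" (length 3)

3


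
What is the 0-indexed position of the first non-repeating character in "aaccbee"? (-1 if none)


Input: aaccbee
Character frequencies:
  'a': 2
  'b': 1
  'c': 2
  'e': 2
Scanning left to right for freq == 1:
  Position 0 ('a'): freq=2, skip
  Position 1 ('a'): freq=2, skip
  Position 2 ('c'): freq=2, skip
  Position 3 ('c'): freq=2, skip
  Position 4 ('b'): unique! => answer = 4

4


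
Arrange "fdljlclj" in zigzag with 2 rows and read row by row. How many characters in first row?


Zigzag "fdljlclj" into 2 rows:
Placing characters:
  'f' => row 0
  'd' => row 1
  'l' => row 0
  'j' => row 1
  'l' => row 0
  'c' => row 1
  'l' => row 0
  'j' => row 1
Rows:
  Row 0: "flll"
  Row 1: "djcj"
First row length: 4

4


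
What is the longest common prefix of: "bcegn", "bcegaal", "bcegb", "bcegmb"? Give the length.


Words: bcegn, bcegaal, bcegb, bcegmb
  Position 0: all 'b' => match
  Position 1: all 'c' => match
  Position 2: all 'e' => match
  Position 3: all 'g' => match
  Position 4: ('n', 'a', 'b', 'm') => mismatch, stop
LCP = "bceg" (length 4)

4


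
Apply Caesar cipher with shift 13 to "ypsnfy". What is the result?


Caesar cipher: shift "ypsnfy" by 13
  'y' (pos 24) + 13 = pos 11 = 'l'
  'p' (pos 15) + 13 = pos 2 = 'c'
  's' (pos 18) + 13 = pos 5 = 'f'
  'n' (pos 13) + 13 = pos 0 = 'a'
  'f' (pos 5) + 13 = pos 18 = 's'
  'y' (pos 24) + 13 = pos 11 = 'l'
Result: lcfasl

lcfasl


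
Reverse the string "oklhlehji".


Input: oklhlehji
Reading characters right to left:
  Position 8: 'i'
  Position 7: 'j'
  Position 6: 'h'
  Position 5: 'e'
  Position 4: 'l'
  Position 3: 'h'
  Position 2: 'l'
  Position 1: 'k'
  Position 0: 'o'
Reversed: ijhelhlko

ijhelhlko


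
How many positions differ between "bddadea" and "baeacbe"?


Comparing "bddadea" and "baeacbe" position by position:
  Position 0: 'b' vs 'b' => same
  Position 1: 'd' vs 'a' => DIFFER
  Position 2: 'd' vs 'e' => DIFFER
  Position 3: 'a' vs 'a' => same
  Position 4: 'd' vs 'c' => DIFFER
  Position 5: 'e' vs 'b' => DIFFER
  Position 6: 'a' vs 'e' => DIFFER
Positions that differ: 5

5


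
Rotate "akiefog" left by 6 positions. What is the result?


Input: "akiefog", rotate left by 6
First 6 characters: "akiefo"
Remaining characters: "g"
Concatenate remaining + first: "g" + "akiefo" = "gakiefo"

gakiefo


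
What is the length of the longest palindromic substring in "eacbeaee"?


Input: "eacbeaee"
Checking substrings for palindromes:
  [4:7] "eae" (len 3) => palindrome
  [6:8] "ee" (len 2) => palindrome
Longest palindromic substring: "eae" with length 3

3


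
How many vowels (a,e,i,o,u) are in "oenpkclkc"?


Input: oenpkclkc
Checking each character:
  'o' at position 0: vowel (running total: 1)
  'e' at position 1: vowel (running total: 2)
  'n' at position 2: consonant
  'p' at position 3: consonant
  'k' at position 4: consonant
  'c' at position 5: consonant
  'l' at position 6: consonant
  'k' at position 7: consonant
  'c' at position 8: consonant
Total vowels: 2

2


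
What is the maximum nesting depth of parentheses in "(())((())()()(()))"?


Input: "(())((())()()(()))"
Tracking depth:
  Position 0 '(': depth becomes 1
  Position 1 '(': depth becomes 2
  Position 2 ')': depth becomes 1
  Position 3 ')': depth becomes 0
  Position 4 '(': depth becomes 1
  Position 5 '(': depth becomes 2
  Position 6 '(': depth becomes 3
  Position 7 ')': depth becomes 2
  Position 8 ')': depth becomes 1
  Position 9 '(': depth becomes 2
  Position 10 ')': depth becomes 1
  Position 11 '(': depth becomes 2
  Position 12 ')': depth becomes 1
  Position 13 '(': depth becomes 2
  Position 14 '(': depth becomes 3
  Position 15 ')': depth becomes 2
  Position 16 ')': depth becomes 1
  Position 17 ')': depth becomes 0
Maximum depth reached: 3

3


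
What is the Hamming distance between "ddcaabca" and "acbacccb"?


Comparing "ddcaabca" and "acbacccb" position by position:
  Position 0: 'd' vs 'a' => differ
  Position 1: 'd' vs 'c' => differ
  Position 2: 'c' vs 'b' => differ
  Position 3: 'a' vs 'a' => same
  Position 4: 'a' vs 'c' => differ
  Position 5: 'b' vs 'c' => differ
  Position 6: 'c' vs 'c' => same
  Position 7: 'a' vs 'b' => differ
Total differences (Hamming distance): 6

6


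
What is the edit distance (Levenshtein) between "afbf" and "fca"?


Computing edit distance: "afbf" -> "fca"
DP table:
           f    c    a
      0    1    2    3
  a   1    1    2    2
  f   2    1    2    3
  b   3    2    2    3
  f   4    3    3    3
Edit distance = dp[4][3] = 3

3


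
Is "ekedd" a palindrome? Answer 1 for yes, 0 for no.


Input: ekedd
Reversed: ddeke
  Compare pos 0 ('e') with pos 4 ('d'): MISMATCH
  Compare pos 1 ('k') with pos 3 ('d'): MISMATCH
Result: not a palindrome

0


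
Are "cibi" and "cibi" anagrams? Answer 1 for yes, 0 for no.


Strings: "cibi", "cibi"
Sorted first:  bcii
Sorted second: bcii
Sorted forms match => anagrams

1


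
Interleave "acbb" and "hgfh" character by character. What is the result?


Interleaving "acbb" and "hgfh":
  Position 0: 'a' from first, 'h' from second => "ah"
  Position 1: 'c' from first, 'g' from second => "cg"
  Position 2: 'b' from first, 'f' from second => "bf"
  Position 3: 'b' from first, 'h' from second => "bh"
Result: ahcgbfbh

ahcgbfbh


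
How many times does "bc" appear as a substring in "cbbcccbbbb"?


Searching for "bc" in "cbbcccbbbb"
Scanning each position:
  Position 0: "cb" => no
  Position 1: "bb" => no
  Position 2: "bc" => MATCH
  Position 3: "cc" => no
  Position 4: "cc" => no
  Position 5: "cb" => no
  Position 6: "bb" => no
  Position 7: "bb" => no
  Position 8: "bb" => no
Total occurrences: 1

1


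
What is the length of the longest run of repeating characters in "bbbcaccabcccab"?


Input: "bbbcaccabcccab"
Scanning for longest run:
  Position 1 ('b'): continues run of 'b', length=2
  Position 2 ('b'): continues run of 'b', length=3
  Position 3 ('c'): new char, reset run to 1
  Position 4 ('a'): new char, reset run to 1
  Position 5 ('c'): new char, reset run to 1
  Position 6 ('c'): continues run of 'c', length=2
  Position 7 ('a'): new char, reset run to 1
  Position 8 ('b'): new char, reset run to 1
  Position 9 ('c'): new char, reset run to 1
  Position 10 ('c'): continues run of 'c', length=2
  Position 11 ('c'): continues run of 'c', length=3
  Position 12 ('a'): new char, reset run to 1
  Position 13 ('b'): new char, reset run to 1
Longest run: 'b' with length 3

3


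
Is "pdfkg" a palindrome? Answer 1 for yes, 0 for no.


Input: pdfkg
Reversed: gkfdp
  Compare pos 0 ('p') with pos 4 ('g'): MISMATCH
  Compare pos 1 ('d') with pos 3 ('k'): MISMATCH
Result: not a palindrome

0


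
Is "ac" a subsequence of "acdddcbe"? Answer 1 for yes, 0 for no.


Check if "ac" is a subsequence of "acdddcbe"
Greedy scan:
  Position 0 ('a'): matches sub[0] = 'a'
  Position 1 ('c'): matches sub[1] = 'c'
  Position 2 ('d'): no match needed
  Position 3 ('d'): no match needed
  Position 4 ('d'): no match needed
  Position 5 ('c'): no match needed
  Position 6 ('b'): no match needed
  Position 7 ('e'): no match needed
All 2 characters matched => is a subsequence

1


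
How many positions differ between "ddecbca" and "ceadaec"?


Comparing "ddecbca" and "ceadaec" position by position:
  Position 0: 'd' vs 'c' => DIFFER
  Position 1: 'd' vs 'e' => DIFFER
  Position 2: 'e' vs 'a' => DIFFER
  Position 3: 'c' vs 'd' => DIFFER
  Position 4: 'b' vs 'a' => DIFFER
  Position 5: 'c' vs 'e' => DIFFER
  Position 6: 'a' vs 'c' => DIFFER
Positions that differ: 7

7


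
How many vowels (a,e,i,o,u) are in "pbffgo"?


Input: pbffgo
Checking each character:
  'p' at position 0: consonant
  'b' at position 1: consonant
  'f' at position 2: consonant
  'f' at position 3: consonant
  'g' at position 4: consonant
  'o' at position 5: vowel (running total: 1)
Total vowels: 1

1


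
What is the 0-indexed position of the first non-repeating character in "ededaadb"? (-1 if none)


Input: ededaadb
Character frequencies:
  'a': 2
  'b': 1
  'd': 3
  'e': 2
Scanning left to right for freq == 1:
  Position 0 ('e'): freq=2, skip
  Position 1 ('d'): freq=3, skip
  Position 2 ('e'): freq=2, skip
  Position 3 ('d'): freq=3, skip
  Position 4 ('a'): freq=2, skip
  Position 5 ('a'): freq=2, skip
  Position 6 ('d'): freq=3, skip
  Position 7 ('b'): unique! => answer = 7

7


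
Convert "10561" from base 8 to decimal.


Input: "10561" in base 8
Positional expansion:
  Digit '1' (value 1) x 8^4 = 4096
  Digit '0' (value 0) x 8^3 = 0
  Digit '5' (value 5) x 8^2 = 320
  Digit '6' (value 6) x 8^1 = 48
  Digit '1' (value 1) x 8^0 = 1
Sum = 4465

4465


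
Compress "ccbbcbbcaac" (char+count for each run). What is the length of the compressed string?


Input: ccbbcbbcaac
Runs:
  'c' x 2 => "c2"
  'b' x 2 => "b2"
  'c' x 1 => "c1"
  'b' x 2 => "b2"
  'c' x 1 => "c1"
  'a' x 2 => "a2"
  'c' x 1 => "c1"
Compressed: "c2b2c1b2c1a2c1"
Compressed length: 14

14


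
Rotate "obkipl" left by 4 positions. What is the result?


Input: "obkipl", rotate left by 4
First 4 characters: "obki"
Remaining characters: "pl"
Concatenate remaining + first: "pl" + "obki" = "plobki"

plobki


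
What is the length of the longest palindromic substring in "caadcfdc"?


Input: "caadcfdc"
Checking substrings for palindromes:
  [1:3] "aa" (len 2) => palindrome
Longest palindromic substring: "aa" with length 2

2


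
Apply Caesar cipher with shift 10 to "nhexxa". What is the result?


Caesar cipher: shift "nhexxa" by 10
  'n' (pos 13) + 10 = pos 23 = 'x'
  'h' (pos 7) + 10 = pos 17 = 'r'
  'e' (pos 4) + 10 = pos 14 = 'o'
  'x' (pos 23) + 10 = pos 7 = 'h'
  'x' (pos 23) + 10 = pos 7 = 'h'
  'a' (pos 0) + 10 = pos 10 = 'k'
Result: xrohhk

xrohhk


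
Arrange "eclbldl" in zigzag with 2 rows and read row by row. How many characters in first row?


Zigzag "eclbldl" into 2 rows:
Placing characters:
  'e' => row 0
  'c' => row 1
  'l' => row 0
  'b' => row 1
  'l' => row 0
  'd' => row 1
  'l' => row 0
Rows:
  Row 0: "elll"
  Row 1: "cbd"
First row length: 4

4


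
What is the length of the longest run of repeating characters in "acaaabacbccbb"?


Input: "acaaabacbccbb"
Scanning for longest run:
  Position 1 ('c'): new char, reset run to 1
  Position 2 ('a'): new char, reset run to 1
  Position 3 ('a'): continues run of 'a', length=2
  Position 4 ('a'): continues run of 'a', length=3
  Position 5 ('b'): new char, reset run to 1
  Position 6 ('a'): new char, reset run to 1
  Position 7 ('c'): new char, reset run to 1
  Position 8 ('b'): new char, reset run to 1
  Position 9 ('c'): new char, reset run to 1
  Position 10 ('c'): continues run of 'c', length=2
  Position 11 ('b'): new char, reset run to 1
  Position 12 ('b'): continues run of 'b', length=2
Longest run: 'a' with length 3

3


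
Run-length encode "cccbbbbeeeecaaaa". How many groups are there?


Input: cccbbbbeeeecaaaa
Scanning for consecutive runs:
  Group 1: 'c' x 3 (positions 0-2)
  Group 2: 'b' x 4 (positions 3-6)
  Group 3: 'e' x 4 (positions 7-10)
  Group 4: 'c' x 1 (positions 11-11)
  Group 5: 'a' x 4 (positions 12-15)
Total groups: 5

5


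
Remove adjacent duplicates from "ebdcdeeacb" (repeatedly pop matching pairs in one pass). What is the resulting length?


Input: ebdcdeeacb
Stack-based adjacent duplicate removal:
  Read 'e': push. Stack: e
  Read 'b': push. Stack: eb
  Read 'd': push. Stack: ebd
  Read 'c': push. Stack: ebdc
  Read 'd': push. Stack: ebdcd
  Read 'e': push. Stack: ebdcde
  Read 'e': matches stack top 'e' => pop. Stack: ebdcd
  Read 'a': push. Stack: ebdcda
  Read 'c': push. Stack: ebdcdac
  Read 'b': push. Stack: ebdcdacb
Final stack: "ebdcdacb" (length 8)

8


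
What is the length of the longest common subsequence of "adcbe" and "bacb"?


LCS of "adcbe" and "bacb"
DP table:
           b    a    c    b
      0    0    0    0    0
  a   0    0    1    1    1
  d   0    0    1    1    1
  c   0    0    1    2    2
  b   0    1    1    2    3
  e   0    1    1    2    3
LCS length = dp[5][4] = 3

3


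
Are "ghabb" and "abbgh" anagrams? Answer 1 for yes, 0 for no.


Strings: "ghabb", "abbgh"
Sorted first:  abbgh
Sorted second: abbgh
Sorted forms match => anagrams

1


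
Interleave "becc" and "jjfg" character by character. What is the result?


Interleaving "becc" and "jjfg":
  Position 0: 'b' from first, 'j' from second => "bj"
  Position 1: 'e' from first, 'j' from second => "ej"
  Position 2: 'c' from first, 'f' from second => "cf"
  Position 3: 'c' from first, 'g' from second => "cg"
Result: bjejcfcg

bjejcfcg


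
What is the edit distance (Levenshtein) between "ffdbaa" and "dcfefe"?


Computing edit distance: "ffdbaa" -> "dcfefe"
DP table:
           d    c    f    e    f    e
      0    1    2    3    4    5    6
  f   1    1    2    2    3    4    5
  f   2    2    2    2    3    3    4
  d   3    2    3    3    3    4    4
  b   4    3    3    4    4    4    5
  a   5    4    4    4    5    5    5
  a   6    5    5    5    5    6    6
Edit distance = dp[6][6] = 6

6


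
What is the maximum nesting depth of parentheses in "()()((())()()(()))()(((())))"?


Input: "()()((())()()(()))()(((())))"
Tracking depth:
  Position 0 '(': depth becomes 1
  Position 1 ')': depth becomes 0
  Position 2 '(': depth becomes 1
  Position 3 ')': depth becomes 0
  Position 4 '(': depth becomes 1
  Position 5 '(': depth becomes 2
  Position 6 '(': depth becomes 3
  Position 7 ')': depth becomes 2
  Position 8 ')': depth becomes 1
  Position 9 '(': depth becomes 2
  Position 10 ')': depth becomes 1
  Position 11 '(': depth becomes 2
  Position 12 ')': depth becomes 1
  Position 13 '(': depth becomes 2
  Position 14 '(': depth becomes 3
  Position 15 ')': depth becomes 2
  Position 16 ')': depth becomes 1
  Position 17 ')': depth becomes 0
  Position 18 '(': depth becomes 1
  Position 19 ')': depth becomes 0
  Position 20 '(': depth becomes 1
  Position 21 '(': depth becomes 2
  Position 22 '(': depth becomes 3
  Position 23 '(': depth becomes 4
  Position 24 ')': depth becomes 3
  Position 25 ')': depth becomes 2
  Position 26 ')': depth becomes 1
  Position 27 ')': depth becomes 0
Maximum depth reached: 4

4


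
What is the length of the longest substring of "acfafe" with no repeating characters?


Input: "acfafe"
Sliding window (track last position of each char):
  Position 0 ('a'): window [0,0] length 1 -- new best
  Position 1 ('c'): window [0,1] length 2 -- new best
  Position 2 ('f'): window [0,2] length 3 -- new best
  Position 3 ('a'): repeat (last at 0), move window start to 1
  Position 3 ('a'): window [1,3] length 3
  Position 4 ('f'): repeat (last at 2), move window start to 3
  Position 4 ('f'): window [3,4] length 2
  Position 5 ('e'): window [3,5] length 3
Longest substring with no repeats: "acf" with length 3

3


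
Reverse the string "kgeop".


Input: kgeop
Reading characters right to left:
  Position 4: 'p'
  Position 3: 'o'
  Position 2: 'e'
  Position 1: 'g'
  Position 0: 'k'
Reversed: poegk

poegk


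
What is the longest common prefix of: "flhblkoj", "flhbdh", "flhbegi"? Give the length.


Words: flhblkoj, flhbdh, flhbegi
  Position 0: all 'f' => match
  Position 1: all 'l' => match
  Position 2: all 'h' => match
  Position 3: all 'b' => match
  Position 4: ('l', 'd', 'e') => mismatch, stop
LCP = "flhb" (length 4)

4


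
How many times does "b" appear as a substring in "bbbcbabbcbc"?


Searching for "b" in "bbbcbabbcbc"
Scanning each position:
  Position 0: "b" => MATCH
  Position 1: "b" => MATCH
  Position 2: "b" => MATCH
  Position 3: "c" => no
  Position 4: "b" => MATCH
  Position 5: "a" => no
  Position 6: "b" => MATCH
  Position 7: "b" => MATCH
  Position 8: "c" => no
  Position 9: "b" => MATCH
  Position 10: "c" => no
Total occurrences: 7

7


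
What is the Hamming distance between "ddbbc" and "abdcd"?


Comparing "ddbbc" and "abdcd" position by position:
  Position 0: 'd' vs 'a' => differ
  Position 1: 'd' vs 'b' => differ
  Position 2: 'b' vs 'd' => differ
  Position 3: 'b' vs 'c' => differ
  Position 4: 'c' vs 'd' => differ
Total differences (Hamming distance): 5

5


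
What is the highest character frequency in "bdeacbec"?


Input: bdeacbec
Character counts:
  'a': 1
  'b': 2
  'c': 2
  'd': 1
  'e': 2
Maximum frequency: 2

2


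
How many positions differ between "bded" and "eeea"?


Comparing "bded" and "eeea" position by position:
  Position 0: 'b' vs 'e' => DIFFER
  Position 1: 'd' vs 'e' => DIFFER
  Position 2: 'e' vs 'e' => same
  Position 3: 'd' vs 'a' => DIFFER
Positions that differ: 3

3


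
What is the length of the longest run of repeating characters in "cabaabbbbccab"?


Input: "cabaabbbbccab"
Scanning for longest run:
  Position 1 ('a'): new char, reset run to 1
  Position 2 ('b'): new char, reset run to 1
  Position 3 ('a'): new char, reset run to 1
  Position 4 ('a'): continues run of 'a', length=2
  Position 5 ('b'): new char, reset run to 1
  Position 6 ('b'): continues run of 'b', length=2
  Position 7 ('b'): continues run of 'b', length=3
  Position 8 ('b'): continues run of 'b', length=4
  Position 9 ('c'): new char, reset run to 1
  Position 10 ('c'): continues run of 'c', length=2
  Position 11 ('a'): new char, reset run to 1
  Position 12 ('b'): new char, reset run to 1
Longest run: 'b' with length 4

4


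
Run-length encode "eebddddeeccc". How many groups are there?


Input: eebddddeeccc
Scanning for consecutive runs:
  Group 1: 'e' x 2 (positions 0-1)
  Group 2: 'b' x 1 (positions 2-2)
  Group 3: 'd' x 4 (positions 3-6)
  Group 4: 'e' x 2 (positions 7-8)
  Group 5: 'c' x 3 (positions 9-11)
Total groups: 5

5


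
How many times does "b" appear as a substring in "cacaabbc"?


Searching for "b" in "cacaabbc"
Scanning each position:
  Position 0: "c" => no
  Position 1: "a" => no
  Position 2: "c" => no
  Position 3: "a" => no
  Position 4: "a" => no
  Position 5: "b" => MATCH
  Position 6: "b" => MATCH
  Position 7: "c" => no
Total occurrences: 2

2


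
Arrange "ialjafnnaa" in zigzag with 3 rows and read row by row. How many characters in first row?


Zigzag "ialjafnnaa" into 3 rows:
Placing characters:
  'i' => row 0
  'a' => row 1
  'l' => row 2
  'j' => row 1
  'a' => row 0
  'f' => row 1
  'n' => row 2
  'n' => row 1
  'a' => row 0
  'a' => row 1
Rows:
  Row 0: "iaa"
  Row 1: "ajfna"
  Row 2: "ln"
First row length: 3

3


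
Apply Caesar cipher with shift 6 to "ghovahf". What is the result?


Caesar cipher: shift "ghovahf" by 6
  'g' (pos 6) + 6 = pos 12 = 'm'
  'h' (pos 7) + 6 = pos 13 = 'n'
  'o' (pos 14) + 6 = pos 20 = 'u'
  'v' (pos 21) + 6 = pos 1 = 'b'
  'a' (pos 0) + 6 = pos 6 = 'g'
  'h' (pos 7) + 6 = pos 13 = 'n'
  'f' (pos 5) + 6 = pos 11 = 'l'
Result: mnubgnl

mnubgnl


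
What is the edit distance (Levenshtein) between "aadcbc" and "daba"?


Computing edit distance: "aadcbc" -> "daba"
DP table:
           d    a    b    a
      0    1    2    3    4
  a   1    1    1    2    3
  a   2    2    1    2    2
  d   3    2    2    2    3
  c   4    3    3    3    3
  b   5    4    4    3    4
  c   6    5    5    4    4
Edit distance = dp[6][4] = 4

4


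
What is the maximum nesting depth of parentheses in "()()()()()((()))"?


Input: "()()()()()((()))"
Tracking depth:
  Position 0 '(': depth becomes 1
  Position 1 ')': depth becomes 0
  Position 2 '(': depth becomes 1
  Position 3 ')': depth becomes 0
  Position 4 '(': depth becomes 1
  Position 5 ')': depth becomes 0
  Position 6 '(': depth becomes 1
  Position 7 ')': depth becomes 0
  Position 8 '(': depth becomes 1
  Position 9 ')': depth becomes 0
  Position 10 '(': depth becomes 1
  Position 11 '(': depth becomes 2
  Position 12 '(': depth becomes 3
  Position 13 ')': depth becomes 2
  Position 14 ')': depth becomes 1
  Position 15 ')': depth becomes 0
Maximum depth reached: 3

3


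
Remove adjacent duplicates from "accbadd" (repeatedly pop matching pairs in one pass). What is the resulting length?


Input: accbadd
Stack-based adjacent duplicate removal:
  Read 'a': push. Stack: a
  Read 'c': push. Stack: ac
  Read 'c': matches stack top 'c' => pop. Stack: a
  Read 'b': push. Stack: ab
  Read 'a': push. Stack: aba
  Read 'd': push. Stack: abad
  Read 'd': matches stack top 'd' => pop. Stack: aba
Final stack: "aba" (length 3)

3


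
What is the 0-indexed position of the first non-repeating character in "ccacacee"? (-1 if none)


Input: ccacacee
Character frequencies:
  'a': 2
  'c': 4
  'e': 2
Scanning left to right for freq == 1:
  Position 0 ('c'): freq=4, skip
  Position 1 ('c'): freq=4, skip
  Position 2 ('a'): freq=2, skip
  Position 3 ('c'): freq=4, skip
  Position 4 ('a'): freq=2, skip
  Position 5 ('c'): freq=4, skip
  Position 6 ('e'): freq=2, skip
  Position 7 ('e'): freq=2, skip
  No unique character found => answer = -1

-1


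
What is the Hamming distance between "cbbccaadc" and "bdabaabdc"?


Comparing "cbbccaadc" and "bdabaabdc" position by position:
  Position 0: 'c' vs 'b' => differ
  Position 1: 'b' vs 'd' => differ
  Position 2: 'b' vs 'a' => differ
  Position 3: 'c' vs 'b' => differ
  Position 4: 'c' vs 'a' => differ
  Position 5: 'a' vs 'a' => same
  Position 6: 'a' vs 'b' => differ
  Position 7: 'd' vs 'd' => same
  Position 8: 'c' vs 'c' => same
Total differences (Hamming distance): 6

6


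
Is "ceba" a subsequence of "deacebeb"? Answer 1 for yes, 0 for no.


Check if "ceba" is a subsequence of "deacebeb"
Greedy scan:
  Position 0 ('d'): no match needed
  Position 1 ('e'): no match needed
  Position 2 ('a'): no match needed
  Position 3 ('c'): matches sub[0] = 'c'
  Position 4 ('e'): matches sub[1] = 'e'
  Position 5 ('b'): matches sub[2] = 'b'
  Position 6 ('e'): no match needed
  Position 7 ('b'): no match needed
Only matched 3/4 characters => not a subsequence

0


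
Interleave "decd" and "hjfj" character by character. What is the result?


Interleaving "decd" and "hjfj":
  Position 0: 'd' from first, 'h' from second => "dh"
  Position 1: 'e' from first, 'j' from second => "ej"
  Position 2: 'c' from first, 'f' from second => "cf"
  Position 3: 'd' from first, 'j' from second => "dj"
Result: dhejcfdj

dhejcfdj


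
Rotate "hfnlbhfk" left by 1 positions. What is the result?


Input: "hfnlbhfk", rotate left by 1
First 1 characters: "h"
Remaining characters: "fnlbhfk"
Concatenate remaining + first: "fnlbhfk" + "h" = "fnlbhfkh"

fnlbhfkh


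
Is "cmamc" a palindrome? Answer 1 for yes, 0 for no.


Input: cmamc
Reversed: cmamc
  Compare pos 0 ('c') with pos 4 ('c'): match
  Compare pos 1 ('m') with pos 3 ('m'): match
Result: palindrome

1


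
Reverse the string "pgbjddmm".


Input: pgbjddmm
Reading characters right to left:
  Position 7: 'm'
  Position 6: 'm'
  Position 5: 'd'
  Position 4: 'd'
  Position 3: 'j'
  Position 2: 'b'
  Position 1: 'g'
  Position 0: 'p'
Reversed: mmddjbgp

mmddjbgp


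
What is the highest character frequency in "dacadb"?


Input: dacadb
Character counts:
  'a': 2
  'b': 1
  'c': 1
  'd': 2
Maximum frequency: 2

2


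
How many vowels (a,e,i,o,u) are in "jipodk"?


Input: jipodk
Checking each character:
  'j' at position 0: consonant
  'i' at position 1: vowel (running total: 1)
  'p' at position 2: consonant
  'o' at position 3: vowel (running total: 2)
  'd' at position 4: consonant
  'k' at position 5: consonant
Total vowels: 2

2


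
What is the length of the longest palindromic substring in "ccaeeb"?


Input: "ccaeeb"
Checking substrings for palindromes:
  [0:2] "cc" (len 2) => palindrome
  [3:5] "ee" (len 2) => palindrome
Longest palindromic substring: "cc" with length 2

2


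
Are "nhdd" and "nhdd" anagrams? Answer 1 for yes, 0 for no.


Strings: "nhdd", "nhdd"
Sorted first:  ddhn
Sorted second: ddhn
Sorted forms match => anagrams

1


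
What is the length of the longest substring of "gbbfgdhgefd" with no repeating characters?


Input: "gbbfgdhgefd"
Sliding window (track last position of each char):
  Position 0 ('g'): window [0,0] length 1 -- new best
  Position 1 ('b'): window [0,1] length 2 -- new best
  Position 2 ('b'): repeat (last at 1), move window start to 2
  Position 2 ('b'): window [2,2] length 1
  Position 3 ('f'): window [2,3] length 2
  Position 4 ('g'): window [2,4] length 3 -- new best
  Position 5 ('d'): window [2,5] length 4 -- new best
  Position 6 ('h'): window [2,6] length 5 -- new best
  Position 7 ('g'): repeat (last at 4), move window start to 5
  Position 7 ('g'): window [5,7] length 3
  Position 8 ('e'): window [5,8] length 4
  Position 9 ('f'): window [5,9] length 5
  Position 10 ('d'): repeat (last at 5), move window start to 6
  Position 10 ('d'): window [6,10] length 5
Longest substring with no repeats: "bfgdh" with length 5

5


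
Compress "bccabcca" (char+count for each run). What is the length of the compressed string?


Input: bccabcca
Runs:
  'b' x 1 => "b1"
  'c' x 2 => "c2"
  'a' x 1 => "a1"
  'b' x 1 => "b1"
  'c' x 2 => "c2"
  'a' x 1 => "a1"
Compressed: "b1c2a1b1c2a1"
Compressed length: 12

12


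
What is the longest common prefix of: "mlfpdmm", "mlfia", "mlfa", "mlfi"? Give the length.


Words: mlfpdmm, mlfia, mlfa, mlfi
  Position 0: all 'm' => match
  Position 1: all 'l' => match
  Position 2: all 'f' => match
  Position 3: ('p', 'i', 'a', 'i') => mismatch, stop
LCP = "mlf" (length 3)

3


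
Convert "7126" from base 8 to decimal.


Input: "7126" in base 8
Positional expansion:
  Digit '7' (value 7) x 8^3 = 3584
  Digit '1' (value 1) x 8^2 = 64
  Digit '2' (value 2) x 8^1 = 16
  Digit '6' (value 6) x 8^0 = 6
Sum = 3670

3670
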